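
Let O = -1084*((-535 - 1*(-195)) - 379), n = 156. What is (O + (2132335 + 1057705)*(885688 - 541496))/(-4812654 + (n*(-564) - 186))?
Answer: -1129616283/5042 ≈ -2.2404e+5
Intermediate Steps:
O = 779396 (O = -1084*((-535 + 195) - 379) = -1084*(-340 - 379) = -1084*(-719) = 779396)
(O + (2132335 + 1057705)*(885688 - 541496))/(-4812654 + (n*(-564) - 186)) = (779396 + (2132335 + 1057705)*(885688 - 541496))/(-4812654 + (156*(-564) - 186)) = (779396 + 3190040*344192)/(-4812654 + (-87984 - 186)) = (779396 + 1097986247680)/(-4812654 - 88170) = 1097987027076/(-4900824) = 1097987027076*(-1/4900824) = -1129616283/5042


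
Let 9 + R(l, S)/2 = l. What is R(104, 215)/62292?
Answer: 95/31146 ≈ 0.0030502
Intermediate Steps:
R(l, S) = -18 + 2*l
R(104, 215)/62292 = (-18 + 2*104)/62292 = (-18 + 208)*(1/62292) = 190*(1/62292) = 95/31146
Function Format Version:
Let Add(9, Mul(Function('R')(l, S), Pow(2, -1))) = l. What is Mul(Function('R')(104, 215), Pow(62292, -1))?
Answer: Rational(95, 31146) ≈ 0.0030502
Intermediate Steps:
Function('R')(l, S) = Add(-18, Mul(2, l))
Mul(Function('R')(104, 215), Pow(62292, -1)) = Mul(Add(-18, Mul(2, 104)), Pow(62292, -1)) = Mul(Add(-18, 208), Rational(1, 62292)) = Mul(190, Rational(1, 62292)) = Rational(95, 31146)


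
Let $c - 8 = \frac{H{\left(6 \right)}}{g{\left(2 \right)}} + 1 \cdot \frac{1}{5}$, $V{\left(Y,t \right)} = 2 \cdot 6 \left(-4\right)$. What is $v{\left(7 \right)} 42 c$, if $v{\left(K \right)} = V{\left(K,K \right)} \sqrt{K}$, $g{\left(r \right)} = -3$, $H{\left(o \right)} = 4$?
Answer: $- \frac{69216 \sqrt{7}}{5} \approx -36626.0$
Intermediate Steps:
$V{\left(Y,t \right)} = -48$ ($V{\left(Y,t \right)} = 12 \left(-4\right) = -48$)
$c = \frac{103}{15}$ ($c = 8 + \left(\frac{4}{-3} + 1 \cdot \frac{1}{5}\right) = 8 + \left(4 \left(- \frac{1}{3}\right) + 1 \cdot \frac{1}{5}\right) = 8 + \left(- \frac{4}{3} + \frac{1}{5}\right) = 8 - \frac{17}{15} = \frac{103}{15} \approx 6.8667$)
$v{\left(K \right)} = - 48 \sqrt{K}$
$v{\left(7 \right)} 42 c = - 48 \sqrt{7} \cdot 42 \cdot \frac{103}{15} = - 2016 \sqrt{7} \cdot \frac{103}{15} = - \frac{69216 \sqrt{7}}{5}$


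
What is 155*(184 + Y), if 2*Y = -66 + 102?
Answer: 31310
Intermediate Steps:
Y = 18 (Y = (-66 + 102)/2 = (½)*36 = 18)
155*(184 + Y) = 155*(184 + 18) = 155*202 = 31310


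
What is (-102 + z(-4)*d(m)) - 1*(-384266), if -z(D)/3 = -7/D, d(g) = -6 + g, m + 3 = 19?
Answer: 768223/2 ≈ 3.8411e+5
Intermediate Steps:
m = 16 (m = -3 + 19 = 16)
z(D) = 21/D (z(D) = -(-21)/D = 21/D)
(-102 + z(-4)*d(m)) - 1*(-384266) = (-102 + (21/(-4))*(-6 + 16)) - 1*(-384266) = (-102 + (21*(-1/4))*10) + 384266 = (-102 - 21/4*10) + 384266 = (-102 - 105/2) + 384266 = -309/2 + 384266 = 768223/2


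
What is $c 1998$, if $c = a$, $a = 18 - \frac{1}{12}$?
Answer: $\frac{71595}{2} \approx 35798.0$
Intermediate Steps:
$a = \frac{215}{12}$ ($a = 18 - \frac{1}{12} = \frac{215}{12} \approx 17.917$)
$c = \frac{215}{12} \approx 17.917$
$c 1998 = \frac{215}{12} \cdot 1998 = \frac{71595}{2}$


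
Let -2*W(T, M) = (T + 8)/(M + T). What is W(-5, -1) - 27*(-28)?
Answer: 3025/4 ≈ 756.25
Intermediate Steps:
W(T, M) = -(8 + T)/(2*(M + T)) (W(T, M) = -(T + 8)/(2*(M + T)) = -(8 + T)/(2*(M + T)))
W(-5, -1) - 27*(-28) = (-4 - 1/2*(-5))/(-1 - 5) - 27*(-28) = (-4 + 5/2)/(-6) + 756 = -1/6*(-3/2) + 756 = 1/4 + 756 = 3025/4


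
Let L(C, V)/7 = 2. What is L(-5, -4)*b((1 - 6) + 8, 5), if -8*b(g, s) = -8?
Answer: 14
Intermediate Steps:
b(g, s) = 1 (b(g, s) = -⅛*(-8) = 1)
L(C, V) = 14 (L(C, V) = 7*2 = 14)
L(-5, -4)*b((1 - 6) + 8, 5) = 14*1 = 14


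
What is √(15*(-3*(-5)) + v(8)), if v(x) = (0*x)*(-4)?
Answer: 15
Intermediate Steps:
v(x) = 0 (v(x) = 0*(-4) = 0)
√(15*(-3*(-5)) + v(8)) = √(15*(-3*(-5)) + 0) = √(15*15 + 0) = √(225 + 0) = √225 = 15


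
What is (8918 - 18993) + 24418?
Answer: 14343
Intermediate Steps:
(8918 - 18993) + 24418 = -10075 + 24418 = 14343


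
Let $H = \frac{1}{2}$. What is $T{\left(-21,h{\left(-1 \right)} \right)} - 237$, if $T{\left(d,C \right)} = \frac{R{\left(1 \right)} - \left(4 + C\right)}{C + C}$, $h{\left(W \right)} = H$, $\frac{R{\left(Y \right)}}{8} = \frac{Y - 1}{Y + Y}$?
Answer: $- \frac{483}{2} \approx -241.5$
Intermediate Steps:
$R{\left(Y \right)} = \frac{4 \left(-1 + Y\right)}{Y}$ ($R{\left(Y \right)} = 8 \frac{Y - 1}{Y + Y} = 8 \frac{-1 + Y}{2 Y} = \frac{4 \left(-1 + Y\right)}{Y}$)
$H = \frac{1}{2} \approx 0.5$
$h{\left(W \right)} = \frac{1}{2}$
$T{\left(d,C \right)} = \frac{-4 - C}{2 C}$ ($T{\left(d,C \right)} = \frac{\left(4 - \frac{4}{1}\right) - \left(4 + C\right)}{C + C} = \frac{\left(4 - 4\right) - \left(4 + C\right)}{2 C} = \left(\left(4 - 4\right) - \left(4 + C\right)\right) \frac{1}{2 C} = \left(0 - \left(4 + C\right)\right) \frac{1}{2 C} = \left(-4 - C\right) \frac{1}{2 C} = \frac{-4 - C}{2 C}$)
$T{\left(-21,h{\left(-1 \right)} \right)} - 237 = \frac{\frac{1}{\frac{1}{2}} \left(-4 - \frac{1}{2}\right)}{2} - 237 = \frac{1}{2} \cdot 2 \left(-4 - \frac{1}{2}\right) - 237 = \frac{1}{2} \cdot 2 \left(- \frac{9}{2}\right) - 237 = - \frac{9}{2} - 237 = - \frac{483}{2}$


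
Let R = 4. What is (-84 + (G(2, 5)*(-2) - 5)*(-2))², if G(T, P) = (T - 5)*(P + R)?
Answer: 33124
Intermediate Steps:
G(T, P) = (-5 + T)*(4 + P) (G(T, P) = (T - 5)*(P + 4) = (-5 + T)*(4 + P))
(-84 + (G(2, 5)*(-2) - 5)*(-2))² = (-84 + ((-20 - 5*5 + 4*2 + 5*2)*(-2) - 5)*(-2))² = (-84 + ((-20 - 25 + 8 + 10)*(-2) - 5)*(-2))² = (-84 + (-27*(-2) - 5)*(-2))² = (-84 + (54 - 5)*(-2))² = (-84 + 49*(-2))² = (-84 - 98)² = (-182)² = 33124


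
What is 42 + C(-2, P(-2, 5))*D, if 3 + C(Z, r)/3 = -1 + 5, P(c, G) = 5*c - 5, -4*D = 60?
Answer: -3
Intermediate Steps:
D = -15 (D = -1/4*60 = -15)
P(c, G) = -5 + 5*c
C(Z, r) = 3 (C(Z, r) = -9 + 3*(-1 + 5) = -9 + 3*4 = -9 + 12 = 3)
42 + C(-2, P(-2, 5))*D = 42 + 3*(-15) = 42 - 45 = -3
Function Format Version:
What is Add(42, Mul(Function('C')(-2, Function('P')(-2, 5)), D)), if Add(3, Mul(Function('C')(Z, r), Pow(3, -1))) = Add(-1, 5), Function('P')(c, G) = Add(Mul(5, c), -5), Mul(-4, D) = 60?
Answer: -3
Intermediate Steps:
D = -15 (D = Mul(Rational(-1, 4), 60) = -15)
Function('P')(c, G) = Add(-5, Mul(5, c))
Function('C')(Z, r) = 3 (Function('C')(Z, r) = Add(-9, Mul(3, Add(-1, 5))) = Add(-9, Mul(3, 4)) = Add(-9, 12) = 3)
Add(42, Mul(Function('C')(-2, Function('P')(-2, 5)), D)) = Add(42, Mul(3, -15)) = Add(42, -45) = -3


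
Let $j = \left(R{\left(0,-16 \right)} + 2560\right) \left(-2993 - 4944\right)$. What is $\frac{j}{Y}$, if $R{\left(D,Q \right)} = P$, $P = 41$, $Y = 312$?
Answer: $- \frac{6881379}{104} \approx -66167.0$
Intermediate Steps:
$R{\left(D,Q \right)} = 41$
$j = -20644137$ ($j = \left(41 + 2560\right) \left(-2993 - 4944\right) = 2601 \left(-7937\right) = -20644137$)
$\frac{j}{Y} = - \frac{20644137}{312} = \left(-20644137\right) \frac{1}{312} = - \frac{6881379}{104}$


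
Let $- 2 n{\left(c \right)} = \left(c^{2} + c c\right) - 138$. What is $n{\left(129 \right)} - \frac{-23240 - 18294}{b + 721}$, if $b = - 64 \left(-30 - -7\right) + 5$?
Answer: $- \frac{18191861}{1099} \approx -16553.0$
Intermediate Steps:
$b = 1477$ ($b = - 64 \left(-30 + 7\right) + 5 = \left(-64\right) \left(-23\right) + 5 = 1472 + 5 = 1477$)
$n{\left(c \right)} = 69 - c^{2}$ ($n{\left(c \right)} = - \frac{\left(c^{2} + c c\right) - 138}{2} = - \frac{\left(c^{2} + c^{2}\right) - 138}{2} = - \frac{2 c^{2} - 138}{2} = - \frac{-138 + 2 c^{2}}{2} = 69 - c^{2}$)
$n{\left(129 \right)} - \frac{-23240 - 18294}{b + 721} = \left(69 - 129^{2}\right) - \frac{-23240 - 18294}{1477 + 721} = \left(69 - 16641\right) - - \frac{41534}{2198} = \left(69 - 16641\right) - \left(-41534\right) \frac{1}{2198} = -16572 - - \frac{20767}{1099} = -16572 + \frac{20767}{1099} = - \frac{18191861}{1099}$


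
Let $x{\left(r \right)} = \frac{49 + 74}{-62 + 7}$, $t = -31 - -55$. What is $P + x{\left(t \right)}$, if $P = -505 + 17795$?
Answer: $\frac{950827}{55} \approx 17288.0$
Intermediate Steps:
$t = 24$ ($t = -31 + 55 = 24$)
$x{\left(r \right)} = - \frac{123}{55}$ ($x{\left(r \right)} = \frac{123}{-55} = 123 \left(- \frac{1}{55}\right) = - \frac{123}{55}$)
$P = 17290$
$P + x{\left(t \right)} = 17290 - \frac{123}{55} = \frac{950827}{55}$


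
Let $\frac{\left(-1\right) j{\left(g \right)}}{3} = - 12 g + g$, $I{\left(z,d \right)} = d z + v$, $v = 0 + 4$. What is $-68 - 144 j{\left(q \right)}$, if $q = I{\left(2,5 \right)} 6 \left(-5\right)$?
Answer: $1995772$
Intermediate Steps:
$v = 4$
$I{\left(z,d \right)} = 4 + d z$ ($I{\left(z,d \right)} = d z + 4 = 4 + d z$)
$q = -420$ ($q = \left(4 + 5 \cdot 2\right) 6 \left(-5\right) = \left(4 + 10\right) 6 \left(-5\right) = 14 \cdot 6 \left(-5\right) = 84 \left(-5\right) = -420$)
$j{\left(g \right)} = 33 g$ ($j{\left(g \right)} = - 3 \left(- 12 g + g\right) = - 3 \left(- 11 g\right) = 33 g$)
$-68 - 144 j{\left(q \right)} = -68 - 144 \cdot 33 \left(-420\right) = -68 - -1995840 = -68 + 1995840 = 1995772$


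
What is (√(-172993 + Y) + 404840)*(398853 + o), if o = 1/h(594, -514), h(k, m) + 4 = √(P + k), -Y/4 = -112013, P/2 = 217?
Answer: 40852327480400/253 + √70690163/506 + 202420*√257/253 + 100909810*√275059/253 ≈ 1.6168e+11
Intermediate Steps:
P = 434 (P = 2*217 = 434)
Y = 448052 (Y = -4*(-112013) = 448052)
h(k, m) = -4 + √(434 + k)
o = 1/(-4 + 2*√257) (o = 1/(-4 + √(434 + 594)) = 1/(-4 + √1028) = 1/(-4 + 2*√257) ≈ 0.035635)
(√(-172993 + Y) + 404840)*(398853 + o) = (√(-172993 + 448052) + 404840)*(398853 + (1/253 + √257/506)) = (√275059 + 404840)*(100909810/253 + √257/506) = (404840 + √275059)*(100909810/253 + √257/506)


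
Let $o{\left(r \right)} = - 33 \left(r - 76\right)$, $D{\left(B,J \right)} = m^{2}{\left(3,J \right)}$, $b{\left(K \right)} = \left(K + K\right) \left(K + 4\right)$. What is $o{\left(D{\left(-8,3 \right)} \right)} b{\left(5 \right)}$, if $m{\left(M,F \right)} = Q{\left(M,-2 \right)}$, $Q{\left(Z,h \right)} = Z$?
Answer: $198990$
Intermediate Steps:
$m{\left(M,F \right)} = M$
$b{\left(K \right)} = 2 K \left(4 + K\right)$
$D{\left(B,J \right)} = 9$ ($D{\left(B,J \right)} = 3^{2} = 9$)
$o{\left(r \right)} = 2508 - 33 r$ ($o{\left(r \right)} = - 33 \left(-76 + r\right) = 2508 - 33 r$)
$o{\left(D{\left(-8,3 \right)} \right)} b{\left(5 \right)} = \left(2508 - 297\right) 2 \cdot 5 \left(4 + 5\right) = \left(2508 - 297\right) 2 \cdot 5 \cdot 9 = 2211 \cdot 90 = 198990$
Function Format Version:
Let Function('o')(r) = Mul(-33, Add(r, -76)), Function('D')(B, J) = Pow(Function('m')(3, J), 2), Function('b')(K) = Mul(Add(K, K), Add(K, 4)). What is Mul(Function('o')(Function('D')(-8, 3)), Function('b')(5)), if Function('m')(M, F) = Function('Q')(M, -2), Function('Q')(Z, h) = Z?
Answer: 198990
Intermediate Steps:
Function('m')(M, F) = M
Function('b')(K) = Mul(2, K, Add(4, K)) (Function('b')(K) = Mul(Mul(2, K), Add(4, K)) = Mul(2, K, Add(4, K)))
Function('D')(B, J) = 9 (Function('D')(B, J) = Pow(3, 2) = 9)
Function('o')(r) = Add(2508, Mul(-33, r)) (Function('o')(r) = Mul(-33, Add(-76, r)) = Add(2508, Mul(-33, r)))
Mul(Function('o')(Function('D')(-8, 3)), Function('b')(5)) = Mul(Add(2508, Mul(-33, 9)), Mul(2, 5, Add(4, 5))) = Mul(Add(2508, -297), Mul(2, 5, 9)) = Mul(2211, 90) = 198990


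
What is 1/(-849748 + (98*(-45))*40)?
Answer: -1/1026148 ≈ -9.7452e-7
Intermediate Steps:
1/(-849748 + (98*(-45))*40) = 1/(-849748 - 4410*40) = 1/(-849748 - 176400) = 1/(-1026148) = -1/1026148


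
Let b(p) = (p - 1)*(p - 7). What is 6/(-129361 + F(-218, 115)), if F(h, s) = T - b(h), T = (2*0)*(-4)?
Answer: -3/89318 ≈ -3.3588e-5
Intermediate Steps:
b(p) = (-1 + p)*(-7 + p)
T = 0 (T = 0*(-4) = 0)
F(h, s) = -7 - h² + 8*h (F(h, s) = 0 - (7 + h² - 8*h) = 0 + (-7 - h² + 8*h) = -7 - h² + 8*h)
6/(-129361 + F(-218, 115)) = 6/(-129361 + (-7 - 1*(-218)² + 8*(-218))) = 6/(-129361 + (-7 - 1*47524 - 1744)) = 6/(-129361 + (-7 - 47524 - 1744)) = 6/(-129361 - 49275) = 6/(-178636) = 6*(-1/178636) = -3/89318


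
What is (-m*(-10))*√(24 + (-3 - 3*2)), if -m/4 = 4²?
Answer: -640*√15 ≈ -2478.7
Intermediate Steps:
m = -64 (m = -4*4² = -4*16 = -64)
(-m*(-10))*√(24 + (-3 - 3*2)) = (-1*(-64)*(-10))*√(24 + (-3 - 3*2)) = (64*(-10))*√(24 + (-3 - 6)) = -640*√(24 - 9) = -640*√15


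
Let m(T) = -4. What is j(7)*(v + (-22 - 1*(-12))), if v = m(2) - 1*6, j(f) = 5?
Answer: -100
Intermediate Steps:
v = -10 (v = -4 - 1*6 = -4 - 6 = -10)
j(7)*(v + (-22 - 1*(-12))) = 5*(-10 + (-22 - 1*(-12))) = 5*(-10 + (-22 + 12)) = 5*(-10 - 10) = 5*(-20) = -100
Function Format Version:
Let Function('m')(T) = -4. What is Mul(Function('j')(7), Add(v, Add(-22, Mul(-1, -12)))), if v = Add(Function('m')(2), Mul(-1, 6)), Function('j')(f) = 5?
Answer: -100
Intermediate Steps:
v = -10 (v = Add(-4, Mul(-1, 6)) = Add(-4, -6) = -10)
Mul(Function('j')(7), Add(v, Add(-22, Mul(-1, -12)))) = Mul(5, Add(-10, Add(-22, Mul(-1, -12)))) = Mul(5, Add(-10, Add(-22, 12))) = Mul(5, Add(-10, -10)) = Mul(5, -20) = -100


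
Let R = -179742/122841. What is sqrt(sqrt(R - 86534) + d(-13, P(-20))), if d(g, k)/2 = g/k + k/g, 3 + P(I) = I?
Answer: sqrt(699843258703836 + 7321405494*I*sqrt(36272568402141))/12243153 ≈ 12.224 + 12.032*I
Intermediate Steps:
P(I) = -3 + I
R = -59914/40947 (R = -179742*1/122841 = -59914/40947 ≈ -1.4632)
d(g, k) = 2*g/k + 2*k/g (d(g, k) = 2*(g/k + k/g) = 2*g/k + 2*k/g)
sqrt(sqrt(R - 86534) + d(-13, P(-20))) = sqrt(sqrt(-59914/40947 - 86534) + (2*(-13)/(-3 - 20) + 2*(-3 - 20)/(-13))) = sqrt(sqrt(-3543367612/40947) + (2*(-13)/(-23) + 2*(-23)*(-1/13))) = sqrt(2*I*sqrt(36272568402141)/40947 + (2*(-13)*(-1/23) + 46/13)) = sqrt(2*I*sqrt(36272568402141)/40947 + (26/23 + 46/13)) = sqrt(2*I*sqrt(36272568402141)/40947 + 1396/299) = sqrt(1396/299 + 2*I*sqrt(36272568402141)/40947)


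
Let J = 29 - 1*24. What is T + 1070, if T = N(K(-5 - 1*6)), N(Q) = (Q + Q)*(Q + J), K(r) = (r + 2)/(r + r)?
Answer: 260011/242 ≈ 1074.4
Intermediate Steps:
J = 5 (J = 29 - 24 = 5)
K(r) = (2 + r)/(2*r) (K(r) = (2 + r)/((2*r)) = (2 + r)*(1/(2*r)) = (2 + r)/(2*r))
N(Q) = 2*Q*(5 + Q) (N(Q) = (Q + Q)*(Q + 5) = (2*Q)*(5 + Q) = 2*Q*(5 + Q))
T = 1071/242 (T = 2*((2 + (-5 - 1*6))/(2*(-5 - 1*6)))*(5 + (2 + (-5 - 1*6))/(2*(-5 - 1*6))) = 2*((2 + (-5 - 6))/(2*(-5 - 6)))*(5 + (2 + (-5 - 6))/(2*(-5 - 6))) = 2*((½)*(2 - 11)/(-11))*(5 + (½)*(2 - 11)/(-11)) = 2*((½)*(-1/11)*(-9))*(5 + (½)*(-1/11)*(-9)) = 2*(9/22)*(5 + 9/22) = 2*(9/22)*(119/22) = 1071/242 ≈ 4.4256)
T + 1070 = 1071/242 + 1070 = 260011/242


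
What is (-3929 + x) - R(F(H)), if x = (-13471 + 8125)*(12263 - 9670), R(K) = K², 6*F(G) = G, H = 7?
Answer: -499179901/36 ≈ -1.3866e+7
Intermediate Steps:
F(G) = G/6
x = -13862178 (x = -5346*2593 = -13862178)
(-3929 + x) - R(F(H)) = (-3929 - 13862178) - ((⅙)*7)² = -13866107 - (7/6)² = -13866107 - 1*49/36 = -13866107 - 49/36 = -499179901/36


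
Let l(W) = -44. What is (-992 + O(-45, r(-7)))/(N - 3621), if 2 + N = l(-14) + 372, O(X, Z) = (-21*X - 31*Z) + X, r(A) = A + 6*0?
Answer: -25/659 ≈ -0.037936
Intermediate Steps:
r(A) = A (r(A) = A + 0 = A)
O(X, Z) = -31*Z - 20*X (O(X, Z) = (-31*Z - 21*X) + X = -31*Z - 20*X)
N = 326 (N = -2 + (-44 + 372) = -2 + 328 = 326)
(-992 + O(-45, r(-7)))/(N - 3621) = (-992 + (-31*(-7) - 20*(-45)))/(326 - 3621) = (-992 + (217 + 900))/(-3295) = (-992 + 1117)*(-1/3295) = 125*(-1/3295) = -25/659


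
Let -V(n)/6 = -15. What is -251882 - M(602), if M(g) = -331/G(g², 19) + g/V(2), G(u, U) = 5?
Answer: -11332012/45 ≈ -2.5182e+5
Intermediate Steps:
V(n) = 90 (V(n) = -6*(-15) = 90)
M(g) = -331/5 + g/90
-251882 - M(602) = -251882 - (-331/5 + (1/90)*602) = -251882 - (-331/5 + 301/45) = -251882 - 1*(-2678/45) = -251882 + 2678/45 = -11332012/45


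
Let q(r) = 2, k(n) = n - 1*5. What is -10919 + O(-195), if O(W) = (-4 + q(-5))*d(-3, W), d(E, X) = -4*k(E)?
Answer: -10983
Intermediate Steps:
k(n) = -5 + n (k(n) = n - 5 = -5 + n)
d(E, X) = 20 - 4*E (d(E, X) = -4*(-5 + E) = 20 - 4*E)
O(W) = -64 (O(W) = (-4 + 2)*(20 - 4*(-3)) = -2*(20 + 12) = -2*32 = -64)
-10919 + O(-195) = -10919 - 64 = -10983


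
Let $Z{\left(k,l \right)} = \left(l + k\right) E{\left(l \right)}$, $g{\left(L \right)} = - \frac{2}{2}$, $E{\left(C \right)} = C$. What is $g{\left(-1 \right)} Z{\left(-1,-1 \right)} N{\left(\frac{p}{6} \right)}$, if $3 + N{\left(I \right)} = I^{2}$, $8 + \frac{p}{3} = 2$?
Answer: $-12$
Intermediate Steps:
$p = -18$ ($p = -24 + 3 \cdot 2 = -24 + 6 = -18$)
$g{\left(L \right)} = -1$ ($g{\left(L \right)} = \left(-2\right) \frac{1}{2} = -1$)
$Z{\left(k,l \right)} = l \left(k + l\right)$ ($Z{\left(k,l \right)} = \left(l + k\right) l = \left(k + l\right) l = l \left(k + l\right)$)
$N{\left(I \right)} = -3 + I^{2}$
$g{\left(-1 \right)} Z{\left(-1,-1 \right)} N{\left(\frac{p}{6} \right)} = - \left(-1\right) \left(-1 - 1\right) \left(-3 + \left(- \frac{18}{6}\right)^{2}\right) = - \left(-1\right) \left(-2\right) \left(-3 + \left(\left(-18\right) \frac{1}{6}\right)^{2}\right) = \left(-1\right) 2 \left(-3 + \left(-3\right)^{2}\right) = - 2 \left(-3 + 9\right) = \left(-2\right) 6 = -12$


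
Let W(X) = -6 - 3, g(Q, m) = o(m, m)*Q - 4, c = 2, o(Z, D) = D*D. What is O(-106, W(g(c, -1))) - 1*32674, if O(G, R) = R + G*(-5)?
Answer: -32153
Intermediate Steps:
o(Z, D) = D**2
g(Q, m) = -4 + Q*m**2 (g(Q, m) = m**2*Q - 4 = Q*m**2 - 4 = -4 + Q*m**2)
W(X) = -9
O(G, R) = R - 5*G
O(-106, W(g(c, -1))) - 1*32674 = (-9 - 5*(-106)) - 1*32674 = (-9 + 530) - 32674 = 521 - 32674 = -32153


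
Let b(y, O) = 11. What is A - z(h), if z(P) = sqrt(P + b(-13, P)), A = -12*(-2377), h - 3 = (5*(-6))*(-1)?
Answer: 28524 - 2*sqrt(11) ≈ 28517.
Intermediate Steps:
h = 33 (h = 3 + (5*(-6))*(-1) = 3 - 30*(-1) = 3 + 30 = 33)
A = 28524
z(P) = sqrt(11 + P) (z(P) = sqrt(P + 11) = sqrt(11 + P))
A - z(h) = 28524 - sqrt(11 + 33) = 28524 - sqrt(44) = 28524 - 2*sqrt(11)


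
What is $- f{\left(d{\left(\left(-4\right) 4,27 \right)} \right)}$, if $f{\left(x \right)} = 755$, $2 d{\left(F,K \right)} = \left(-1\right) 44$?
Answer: $-755$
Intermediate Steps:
$d{\left(F,K \right)} = -22$ ($d{\left(F,K \right)} = \frac{\left(-1\right) 44}{2} = \frac{1}{2} \left(-44\right) = -22$)
$- f{\left(d{\left(\left(-4\right) 4,27 \right)} \right)} = \left(-1\right) 755 = -755$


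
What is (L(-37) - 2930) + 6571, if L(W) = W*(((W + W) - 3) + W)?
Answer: 7859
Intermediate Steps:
L(W) = W*(-3 + 3*W) (L(W) = W*((2*W - 3) + W) = W*((-3 + 2*W) + W) = W*(-3 + 3*W))
(L(-37) - 2930) + 6571 = (3*(-37)*(-1 - 37) - 2930) + 6571 = (3*(-37)*(-38) - 2930) + 6571 = (4218 - 2930) + 6571 = 1288 + 6571 = 7859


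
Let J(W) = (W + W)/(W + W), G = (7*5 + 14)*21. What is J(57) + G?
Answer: 1030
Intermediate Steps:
G = 1029 (G = (35 + 14)*21 = 49*21 = 1029)
J(W) = 1 (J(W) = (2*W)/((2*W)) = (2*W)*(1/(2*W)) = 1)
J(57) + G = 1 + 1029 = 1030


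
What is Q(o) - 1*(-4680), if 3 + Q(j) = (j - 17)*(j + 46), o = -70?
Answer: 6765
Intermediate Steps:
Q(j) = -3 + (-17 + j)*(46 + j) (Q(j) = -3 + (j - 17)*(j + 46) = -3 + (-17 + j)*(46 + j))
Q(o) - 1*(-4680) = (-785 + (-70)² + 29*(-70)) - 1*(-4680) = (-785 + 4900 - 2030) + 4680 = 2085 + 4680 = 6765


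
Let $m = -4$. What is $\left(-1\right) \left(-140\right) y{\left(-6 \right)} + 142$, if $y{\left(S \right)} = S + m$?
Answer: $-1258$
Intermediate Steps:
$y{\left(S \right)} = -4 + S$ ($y{\left(S \right)} = S - 4 = -4 + S$)
$\left(-1\right) \left(-140\right) y{\left(-6 \right)} + 142 = \left(-1\right) \left(-140\right) \left(-4 - 6\right) + 142 = 140 \left(-10\right) + 142 = -1400 + 142 = -1258$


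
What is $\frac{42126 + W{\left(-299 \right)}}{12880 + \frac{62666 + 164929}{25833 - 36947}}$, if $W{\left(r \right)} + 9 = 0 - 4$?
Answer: $\frac{468043882}{142920725} \approx 3.2748$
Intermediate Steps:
$W{\left(r \right)} = -13$ ($W{\left(r \right)} = -9 + \left(0 - 4\right) = -9 - 4 = -13$)
$\frac{42126 + W{\left(-299 \right)}}{12880 + \frac{62666 + 164929}{25833 - 36947}} = \frac{42126 - 13}{12880 + \frac{62666 + 164929}{25833 - 36947}} = \frac{42113}{12880 + \frac{227595}{-11114}} = \frac{42113}{12880 + 227595 \left(- \frac{1}{11114}\right)} = \frac{42113}{12880 - \frac{227595}{11114}} = \frac{42113}{\frac{142920725}{11114}} = 42113 \cdot \frac{11114}{142920725} = \frac{468043882}{142920725}$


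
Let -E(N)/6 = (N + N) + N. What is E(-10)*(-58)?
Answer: -10440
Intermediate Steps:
E(N) = -18*N (E(N) = -6*((N + N) + N) = -6*(2*N + N) = -18*N)
E(-10)*(-58) = -18*(-10)*(-58) = 180*(-58) = -10440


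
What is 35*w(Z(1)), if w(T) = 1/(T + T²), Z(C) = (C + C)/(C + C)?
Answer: 35/2 ≈ 17.500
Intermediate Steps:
Z(C) = 1 (Z(C) = (2*C)/((2*C)) = (2*C)*(1/(2*C)) = 1)
35*w(Z(1)) = 35*(1/(1*(1 + 1))) = 35*(1/2) = 35*(1*(½)) = 35*(½) = 35/2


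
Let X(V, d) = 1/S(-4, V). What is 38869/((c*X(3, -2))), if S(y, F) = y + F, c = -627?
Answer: 38869/627 ≈ 61.992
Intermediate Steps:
S(y, F) = F + y
X(V, d) = 1/(-4 + V) (X(V, d) = 1/(V - 4) = 1/(-4 + V))
38869/((c*X(3, -2))) = 38869/((-627/(-4 + 3))) = 38869/((-627/(-1))) = 38869/((-627*(-1))) = 38869/627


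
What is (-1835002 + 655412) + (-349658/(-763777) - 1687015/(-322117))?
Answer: -290207884360655669/246025555909 ≈ -1.1796e+6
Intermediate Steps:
(-1835002 + 655412) + (-349658/(-763777) - 1687015/(-322117)) = -1179590 + (-349658*(-1/763777) - 1687015*(-1/322117)) = -1179590 + (349658/763777 + 1687015/322117) = -1179590 + 1401134041641/246025555909 = -290207884360655669/246025555909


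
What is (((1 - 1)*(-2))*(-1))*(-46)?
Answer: 0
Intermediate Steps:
(((1 - 1)*(-2))*(-1))*(-46) = ((0*(-2))*(-1))*(-46) = (0*(-1))*(-46) = 0*(-46) = 0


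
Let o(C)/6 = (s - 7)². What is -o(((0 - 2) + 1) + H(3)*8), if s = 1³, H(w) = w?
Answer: -216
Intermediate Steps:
s = 1
o(C) = 216 (o(C) = 6*(1 - 7)² = 6*(-6)² = 6*36 = 216)
-o(((0 - 2) + 1) + H(3)*8) = -1*216 = -216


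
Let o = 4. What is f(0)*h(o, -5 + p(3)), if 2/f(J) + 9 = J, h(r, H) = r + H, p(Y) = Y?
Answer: -4/9 ≈ -0.44444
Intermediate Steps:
h(r, H) = H + r
f(J) = 2/(-9 + J)
f(0)*h(o, -5 + p(3)) = (2/(-9 + 0))*((-5 + 3) + 4) = (2/(-9))*(-2 + 4) = (2*(-1/9))*2 = -2/9*2 = -4/9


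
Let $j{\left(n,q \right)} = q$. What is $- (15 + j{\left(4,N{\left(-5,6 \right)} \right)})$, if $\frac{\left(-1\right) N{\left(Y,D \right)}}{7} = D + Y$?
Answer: $-8$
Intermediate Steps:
$N{\left(Y,D \right)} = - 7 D - 7 Y$ ($N{\left(Y,D \right)} = - 7 \left(D + Y\right) = - 7 D - 7 Y$)
$- (15 + j{\left(4,N{\left(-5,6 \right)} \right)}) = - (15 - 7) = \left(-1\right) 8 = -8$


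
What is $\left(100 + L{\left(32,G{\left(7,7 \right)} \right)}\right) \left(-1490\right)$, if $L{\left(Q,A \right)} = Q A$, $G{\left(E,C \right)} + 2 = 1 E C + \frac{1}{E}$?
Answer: $- \frac{16777400}{7} \approx -2.3968 \cdot 10^{6}$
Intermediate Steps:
$G{\left(E,C \right)} = -2 + \frac{1}{E} + C E$ ($G{\left(E,C \right)} = -2 + \left(1 E C + \frac{1}{E}\right) = -2 + \left(E C + \frac{1}{E}\right) = -2 + \left(C E + \frac{1}{E}\right) = -2 + \left(\frac{1}{E} + C E\right) = -2 + \frac{1}{E} + C E$)
$L{\left(Q,A \right)} = A Q$
$\left(100 + L{\left(32,G{\left(7,7 \right)} \right)}\right) \left(-1490\right) = \left(100 + \left(-2 + \frac{1}{7} + 7 \cdot 7\right) 32\right) \left(-1490\right) = \left(100 + \left(-2 + \frac{1}{7} + 49\right) 32\right) \left(-1490\right) = \left(100 + \frac{330}{7} \cdot 32\right) \left(-1490\right) = \left(100 + \frac{10560}{7}\right) \left(-1490\right) = \frac{11260}{7} \left(-1490\right) = - \frac{16777400}{7}$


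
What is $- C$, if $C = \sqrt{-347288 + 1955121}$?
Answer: $- \sqrt{1607833} \approx -1268.0$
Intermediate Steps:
$C = \sqrt{1607833} \approx 1268.0$
$- C = - \sqrt{1607833}$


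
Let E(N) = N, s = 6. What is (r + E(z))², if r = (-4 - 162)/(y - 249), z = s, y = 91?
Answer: 310249/6241 ≈ 49.711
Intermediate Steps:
z = 6
r = 83/79 (r = (-4 - 162)/(91 - 249) = -166/(-158) = -166*(-1/158) = 83/79 ≈ 1.0506)
(r + E(z))² = (83/79 + 6)² = (557/79)² = 310249/6241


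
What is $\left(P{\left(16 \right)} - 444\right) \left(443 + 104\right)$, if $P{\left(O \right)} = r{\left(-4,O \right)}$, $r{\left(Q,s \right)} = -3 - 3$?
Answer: $-246150$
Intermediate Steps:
$r{\left(Q,s \right)} = -6$
$P{\left(O \right)} = -6$
$\left(P{\left(16 \right)} - 444\right) \left(443 + 104\right) = \left(-6 - 444\right) \left(443 + 104\right) = \left(-450\right) 547 = -246150$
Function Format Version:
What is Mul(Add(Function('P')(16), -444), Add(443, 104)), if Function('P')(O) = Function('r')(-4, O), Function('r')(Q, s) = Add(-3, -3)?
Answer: -246150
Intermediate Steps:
Function('r')(Q, s) = -6
Function('P')(O) = -6
Mul(Add(Function('P')(16), -444), Add(443, 104)) = Mul(Add(-6, -444), Add(443, 104)) = Mul(-450, 547) = -246150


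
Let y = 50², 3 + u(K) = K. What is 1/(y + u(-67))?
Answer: 1/2430 ≈ 0.00041152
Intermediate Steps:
u(K) = -3 + K
y = 2500
1/(y + u(-67)) = 1/(2500 + (-3 - 67)) = 1/(2500 - 70) = 1/2430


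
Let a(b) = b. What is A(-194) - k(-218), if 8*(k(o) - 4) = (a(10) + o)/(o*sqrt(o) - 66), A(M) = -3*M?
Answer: 115206349/199319 + 109*I*sqrt(218)/199319 ≈ 578.0 + 0.0080743*I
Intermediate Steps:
k(o) = 4 + (10 + o)/(8*(-66 + o**(3/2))) (k(o) = 4 + ((10 + o)/(o*sqrt(o) - 66))/8 = 4 + ((10 + o)/(o**(3/2) - 66))/8 = 4 + ((10 + o)/(-66 + o**(3/2)))/8 = 4 + (10 + o)/(8*(-66 + o**(3/2))))
A(-194) - k(-218) = -3*(-194) - (-2102 - 218 + 32*(-218)**(3/2))/(8*(-66 + (-218)**(3/2))) = 582 - (-2102 - 218 + 32*(-218*I*sqrt(218)))/(8*(-66 - 218*I*sqrt(218))) = 582 - (-2102 - 218 - 6976*I*sqrt(218))/(8*(-66 - 218*I*sqrt(218))) = 582 - (-2320 - 6976*I*sqrt(218))/(8*(-66 - 218*I*sqrt(218)))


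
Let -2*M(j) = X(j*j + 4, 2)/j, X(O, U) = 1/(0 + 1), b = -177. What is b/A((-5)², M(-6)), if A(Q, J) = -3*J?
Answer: 708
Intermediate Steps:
X(O, U) = 1 (X(O, U) = 1/1 = 1)
M(j) = -1/(2*j)
b/A((-5)², M(-6)) = -177/(-(-3)/(2*(-6))) = -177/(-(-3)*(-1)/(2*6)) = -177/(-3*1/12) = -177/(-¼) = -4*(-177) = 708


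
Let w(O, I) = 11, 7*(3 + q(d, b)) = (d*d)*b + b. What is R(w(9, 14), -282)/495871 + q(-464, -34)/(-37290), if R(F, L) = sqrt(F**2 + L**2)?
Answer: 7320119/261030 + sqrt(79645)/495871 ≈ 28.044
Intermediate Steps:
q(d, b) = -3 + b/7 + b*d**2/7 (q(d, b) = -3 + ((d*d)*b + b)/7 = -3 + (d**2*b + b)/7 = -3 + (b*d**2 + b)/7 = -3 + (b + b*d**2)/7 = -3 + (b/7 + b*d**2/7) = -3 + b/7 + b*d**2/7)
R(w(9, 14), -282)/495871 + q(-464, -34)/(-37290) = sqrt(11**2 + (-282)**2)/495871 + (-3 + (1/7)*(-34) + (1/7)*(-34)*(-464)**2)/(-37290) = sqrt(121 + 79524)*(1/495871) + (-3 - 34/7 + (1/7)*(-34)*215296)*(-1/37290) = sqrt(79645)*(1/495871) + (-3 - 34/7 - 7320064/7)*(-1/37290) = sqrt(79645)/495871 - 7320119/7*(-1/37290) = sqrt(79645)/495871 + 7320119/261030 = 7320119/261030 + sqrt(79645)/495871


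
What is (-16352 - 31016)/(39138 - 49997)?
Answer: 47368/10859 ≈ 4.3621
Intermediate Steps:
(-16352 - 31016)/(39138 - 49997) = -47368/(-10859) = -47368*(-1/10859) = 47368/10859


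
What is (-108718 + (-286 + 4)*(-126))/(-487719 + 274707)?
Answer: 36593/106506 ≈ 0.34358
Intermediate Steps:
(-108718 + (-286 + 4)*(-126))/(-487719 + 274707) = (-108718 - 282*(-126))/(-213012) = (-108718 + 35532)*(-1/213012) = -73186*(-1/213012) = 36593/106506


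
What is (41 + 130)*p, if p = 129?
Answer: 22059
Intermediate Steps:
(41 + 130)*p = (41 + 130)*129 = 171*129 = 22059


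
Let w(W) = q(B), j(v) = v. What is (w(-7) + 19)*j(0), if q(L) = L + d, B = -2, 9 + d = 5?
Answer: 0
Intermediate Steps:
d = -4 (d = -9 + 5 = -4)
q(L) = -4 + L (q(L) = L - 4 = -4 + L)
w(W) = -6 (w(W) = -4 - 2 = -6)
(w(-7) + 19)*j(0) = (-6 + 19)*0 = 13*0 = 0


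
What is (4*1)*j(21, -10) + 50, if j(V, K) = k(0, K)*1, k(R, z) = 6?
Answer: 74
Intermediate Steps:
j(V, K) = 6 (j(V, K) = 6*1 = 6)
(4*1)*j(21, -10) + 50 = (4*1)*6 + 50 = 4*6 + 50 = 24 + 50 = 74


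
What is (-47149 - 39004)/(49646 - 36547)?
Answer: -86153/13099 ≈ -6.5771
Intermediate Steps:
(-47149 - 39004)/(49646 - 36547) = -86153/13099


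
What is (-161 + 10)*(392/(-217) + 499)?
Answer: -2327363/31 ≈ -75076.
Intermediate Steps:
(-161 + 10)*(392/(-217) + 499) = -151*(392*(-1/217) + 499) = -151*(-56/31 + 499) = -151*15413/31 = -2327363/31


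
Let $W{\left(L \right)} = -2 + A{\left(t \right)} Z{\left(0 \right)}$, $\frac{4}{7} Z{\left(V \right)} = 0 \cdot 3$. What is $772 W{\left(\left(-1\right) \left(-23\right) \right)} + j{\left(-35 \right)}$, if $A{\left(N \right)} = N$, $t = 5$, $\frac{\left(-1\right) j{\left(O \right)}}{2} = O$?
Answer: $-1474$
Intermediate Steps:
$j{\left(O \right)} = - 2 O$
$Z{\left(V \right)} = 0$ ($Z{\left(V \right)} = \frac{7 \cdot 0 \cdot 3}{4} = \frac{7}{4} \cdot 0 = 0$)
$W{\left(L \right)} = -2$ ($W{\left(L \right)} = -2 + 5 \cdot 0 = -2 + 0 = -2$)
$772 W{\left(\left(-1\right) \left(-23\right) \right)} + j{\left(-35 \right)} = 772 \left(-2\right) - -70 = -1544 + 70 = -1474$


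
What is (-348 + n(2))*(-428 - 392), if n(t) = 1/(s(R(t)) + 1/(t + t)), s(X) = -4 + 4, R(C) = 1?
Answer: 282080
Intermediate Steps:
s(X) = 0
n(t) = 2*t (n(t) = 1/(0 + 1/(t + t)) = 1/(0 + 1/(2*t)) = 1/(1/(2*t)) = 2*t)
(-348 + n(2))*(-428 - 392) = (-348 + 2*2)*(-428 - 392) = (-348 + 4)*(-820) = -344*(-820) = 282080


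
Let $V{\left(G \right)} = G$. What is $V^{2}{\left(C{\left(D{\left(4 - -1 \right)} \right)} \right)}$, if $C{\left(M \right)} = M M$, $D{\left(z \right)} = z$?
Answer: $625$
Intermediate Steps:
$C{\left(M \right)} = M^{2}$
$V^{2}{\left(C{\left(D{\left(4 - -1 \right)} \right)} \right)} = \left(\left(4 - -1\right)^{2}\right)^{2} = \left(\left(4 + 1\right)^{2}\right)^{2} = \left(5^{2}\right)^{2} = 25^{2} = 625$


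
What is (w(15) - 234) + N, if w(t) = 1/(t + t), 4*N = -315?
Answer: -18763/60 ≈ -312.72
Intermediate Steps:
N = -315/4 (N = (¼)*(-315) = -315/4 ≈ -78.750)
w(t) = 1/(2*t)
(w(15) - 234) + N = ((½)/15 - 234) - 315/4 = ((½)*(1/15) - 234) - 315/4 = (1/30 - 234) - 315/4 = -7019/30 - 315/4 = -18763/60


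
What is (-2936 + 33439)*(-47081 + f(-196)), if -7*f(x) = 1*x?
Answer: -1435257659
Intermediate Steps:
f(x) = -x/7
(-2936 + 33439)*(-47081 + f(-196)) = (-2936 + 33439)*(-47081 - ⅐*(-196)) = 30503*(-47081 + 28) = 30503*(-47053) = -1435257659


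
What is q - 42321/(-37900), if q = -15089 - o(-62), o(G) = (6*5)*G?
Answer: -501336779/37900 ≈ -13228.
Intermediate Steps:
o(G) = 30*G
q = -13229 (q = -15089 - 30*(-62) = -15089 - 1*(-1860) = -15089 + 1860 = -13229)
q - 42321/(-37900) = -13229 - 42321/(-37900) = -13229 - 42321*(-1/37900) = -13229 + 42321/37900 = -501336779/37900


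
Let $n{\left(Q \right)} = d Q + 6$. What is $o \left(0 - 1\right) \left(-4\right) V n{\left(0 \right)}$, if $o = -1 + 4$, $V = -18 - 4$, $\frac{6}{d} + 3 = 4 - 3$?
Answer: $-1584$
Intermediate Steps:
$d = -3$ ($d = \frac{6}{-3 + \left(4 - 3\right)} = \frac{6}{-3 + 1} = \frac{6}{-2} = 6 \left(- \frac{1}{2}\right) = -3$)
$V = -22$ ($V = -18 - 4 = -22$)
$o = 3$
$n{\left(Q \right)} = 6 - 3 Q$ ($n{\left(Q \right)} = - 3 Q + 6 = 6 - 3 Q$)
$o \left(0 - 1\right) \left(-4\right) V n{\left(0 \right)} = 3 \left(0 - 1\right) \left(-4\right) \left(-22\right) \left(6 - 0\right) = 3 \left(-1\right) \left(-4\right) \left(-22\right) \left(6 + 0\right) = \left(-3\right) \left(-4\right) \left(-22\right) 6 = 12 \left(-22\right) 6 = \left(-264\right) 6 = -1584$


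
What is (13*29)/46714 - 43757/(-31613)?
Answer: 2055982599/1476769682 ≈ 1.3922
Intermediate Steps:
(13*29)/46714 - 43757/(-31613) = 377*(1/46714) - 43757*(-1/31613) = 377/46714 + 43757/31613 = 2055982599/1476769682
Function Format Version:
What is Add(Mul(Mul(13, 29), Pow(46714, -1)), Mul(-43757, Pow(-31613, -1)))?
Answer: Rational(2055982599, 1476769682) ≈ 1.3922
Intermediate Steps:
Add(Mul(Mul(13, 29), Pow(46714, -1)), Mul(-43757, Pow(-31613, -1))) = Add(Mul(377, Rational(1, 46714)), Mul(-43757, Rational(-1, 31613))) = Add(Rational(377, 46714), Rational(43757, 31613)) = Rational(2055982599, 1476769682)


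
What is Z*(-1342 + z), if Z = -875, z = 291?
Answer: 919625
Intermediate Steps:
Z*(-1342 + z) = -875*(-1342 + 291) = -875*(-1051) = 919625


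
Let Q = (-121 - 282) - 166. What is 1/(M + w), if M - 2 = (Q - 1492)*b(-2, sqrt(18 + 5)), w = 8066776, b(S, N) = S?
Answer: 1/8070900 ≈ 1.2390e-7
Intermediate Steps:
Q = -569 (Q = -403 - 166 = -569)
M = 4124 (M = 2 + (-569 - 1492)*(-2) = 2 - 2061*(-2) = 2 + 4122 = 4124)
1/(M + w) = 1/(4124 + 8066776) = 1/8070900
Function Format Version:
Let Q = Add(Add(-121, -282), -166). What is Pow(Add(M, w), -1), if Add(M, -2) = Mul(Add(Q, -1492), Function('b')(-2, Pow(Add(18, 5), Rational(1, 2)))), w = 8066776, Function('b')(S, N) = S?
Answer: Rational(1, 8070900) ≈ 1.2390e-7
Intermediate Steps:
Q = -569 (Q = Add(-403, -166) = -569)
M = 4124 (M = Add(2, Mul(Add(-569, -1492), -2)) = Add(2, Mul(-2061, -2)) = Add(2, 4122) = 4124)
Pow(Add(M, w), -1) = Pow(Add(4124, 8066776), -1) = Pow(8070900, -1) = Rational(1, 8070900)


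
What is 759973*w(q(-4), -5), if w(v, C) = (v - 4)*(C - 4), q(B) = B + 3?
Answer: 34198785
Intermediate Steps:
q(B) = 3 + B
w(v, C) = (-4 + C)*(-4 + v) (w(v, C) = (-4 + v)*(-4 + C) = (-4 + C)*(-4 + v))
759973*w(q(-4), -5) = 759973*(16 - 4*(-5) - 4*(3 - 4) - 5*(3 - 4)) = 759973*(16 + 20 - 4*(-1) - 5*(-1)) = 759973*(16 + 20 + 4 + 5) = 759973*45 = 34198785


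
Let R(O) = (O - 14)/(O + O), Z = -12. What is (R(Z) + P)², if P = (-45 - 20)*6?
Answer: 21780889/144 ≈ 1.5126e+5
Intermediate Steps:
P = -390 (P = -65*6 = -390)
R(O) = (-14 + O)/(2*O) (R(O) = (-14 + O)/((2*O)) = (-14 + O)*(1/(2*O)) = (-14 + O)/(2*O))
(R(Z) + P)² = ((½)*(-14 - 12)/(-12) - 390)² = ((½)*(-1/12)*(-26) - 390)² = (13/12 - 390)² = (-4667/12)² = 21780889/144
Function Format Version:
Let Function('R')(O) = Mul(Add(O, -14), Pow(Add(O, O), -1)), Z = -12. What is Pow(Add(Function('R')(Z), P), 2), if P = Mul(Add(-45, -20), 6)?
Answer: Rational(21780889, 144) ≈ 1.5126e+5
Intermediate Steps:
P = -390 (P = Mul(-65, 6) = -390)
Function('R')(O) = Mul(Rational(1, 2), Pow(O, -1), Add(-14, O)) (Function('R')(O) = Mul(Add(-14, O), Pow(Mul(2, O), -1)) = Mul(Add(-14, O), Mul(Rational(1, 2), Pow(O, -1))) = Mul(Rational(1, 2), Pow(O, -1), Add(-14, O)))
Pow(Add(Function('R')(Z), P), 2) = Pow(Add(Mul(Rational(1, 2), Pow(-12, -1), Add(-14, -12)), -390), 2) = Pow(Add(Mul(Rational(1, 2), Rational(-1, 12), -26), -390), 2) = Pow(Add(Rational(13, 12), -390), 2) = Pow(Rational(-4667, 12), 2) = Rational(21780889, 144)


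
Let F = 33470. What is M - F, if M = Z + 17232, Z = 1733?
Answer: -14505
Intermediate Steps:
M = 18965 (M = 1733 + 17232 = 18965)
M - F = 18965 - 1*33470 = 18965 - 33470 = -14505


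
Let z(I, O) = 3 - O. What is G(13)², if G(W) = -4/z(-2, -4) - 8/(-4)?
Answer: 100/49 ≈ 2.0408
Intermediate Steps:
G(W) = 10/7 (G(W) = -4/(3 - 1*(-4)) - 8/(-4) = -4/(3 + 4) - 8*(-¼) = -4/7 + 2 = 10/7)
G(13)² = (10/7)² = 100/49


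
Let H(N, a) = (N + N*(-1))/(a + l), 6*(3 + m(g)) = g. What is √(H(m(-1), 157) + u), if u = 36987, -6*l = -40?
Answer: √36987 ≈ 192.32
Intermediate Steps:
l = 20/3 (l = -⅙*(-40) = 20/3 ≈ 6.6667)
m(g) = -3 + g/6
H(N, a) = 0 (H(N, a) = (N + N*(-1))/(a + 20/3) = (N - N)/(20/3 + a) = 0/(20/3 + a) = 0)
√(H(m(-1), 157) + u) = √(0 + 36987) = √36987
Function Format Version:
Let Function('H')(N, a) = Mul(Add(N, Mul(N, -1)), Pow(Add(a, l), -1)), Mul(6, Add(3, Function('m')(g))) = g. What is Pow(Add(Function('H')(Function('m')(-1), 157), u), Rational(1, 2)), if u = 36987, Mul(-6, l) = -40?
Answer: Pow(36987, Rational(1, 2)) ≈ 192.32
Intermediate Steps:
l = Rational(20, 3) (l = Mul(Rational(-1, 6), -40) = Rational(20, 3) ≈ 6.6667)
Function('m')(g) = Add(-3, Mul(Rational(1, 6), g))
Function('H')(N, a) = 0 (Function('H')(N, a) = Mul(Add(N, Mul(N, -1)), Pow(Add(a, Rational(20, 3)), -1)) = Mul(Add(N, Mul(-1, N)), Pow(Add(Rational(20, 3), a), -1)) = Mul(0, Pow(Add(Rational(20, 3), a), -1)) = 0)
Pow(Add(Function('H')(Function('m')(-1), 157), u), Rational(1, 2)) = Pow(Add(0, 36987), Rational(1, 2)) = Pow(36987, Rational(1, 2))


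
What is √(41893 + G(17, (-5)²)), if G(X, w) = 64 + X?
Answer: √41974 ≈ 204.88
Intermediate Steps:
√(41893 + G(17, (-5)²)) = √(41893 + (64 + 17)) = √(41893 + 81) = √41974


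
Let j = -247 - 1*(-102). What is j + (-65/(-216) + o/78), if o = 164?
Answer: -400411/2808 ≈ -142.60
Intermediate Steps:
j = -145 (j = -247 + 102 = -145)
j + (-65/(-216) + o/78) = -145 + (-65/(-216) + 164/78) = -145 + (-65*(-1/216) + 164*(1/78)) = -145 + (65/216 + 82/39) = -145 + 6749/2808 = -400411/2808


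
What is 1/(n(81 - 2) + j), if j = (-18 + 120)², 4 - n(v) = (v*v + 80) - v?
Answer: 1/4166 ≈ 0.00024004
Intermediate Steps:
n(v) = -76 + v - v² (n(v) = 4 - ((v*v + 80) - v) = 4 - ((v² + 80) - v) = 4 - ((80 + v²) - v) = 4 - (80 + v² - v) = 4 + (-80 + v - v²) = -76 + v - v²)
j = 10404 (j = 102² = 10404)
1/(n(81 - 2) + j) = 1/((-76 + (81 - 2) - (81 - 2)²) + 10404) = 1/((-76 + 79 - 1*79²) + 10404) = 1/((-76 + 79 - 1*6241) + 10404) = 1/((-76 + 79 - 6241) + 10404) = 1/(-6238 + 10404) = 1/4166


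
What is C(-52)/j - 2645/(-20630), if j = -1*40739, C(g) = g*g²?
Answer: 601699539/168089114 ≈ 3.5796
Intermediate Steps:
C(g) = g³
j = -40739
C(-52)/j - 2645/(-20630) = (-52)³/(-40739) - 2645/(-20630) = -140608*(-1/40739) - 2645*(-1/20630) = 140608/40739 + 529/4126 = 601699539/168089114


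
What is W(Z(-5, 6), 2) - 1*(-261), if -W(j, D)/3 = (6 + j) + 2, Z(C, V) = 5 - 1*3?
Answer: 231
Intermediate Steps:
Z(C, V) = 2 (Z(C, V) = 5 - 3 = 2)
W(j, D) = -24 - 3*j (W(j, D) = -3*((6 + j) + 2) = -3*(8 + j) = -24 - 3*j)
W(Z(-5, 6), 2) - 1*(-261) = (-24 - 3*2) - 1*(-261) = (-24 - 6) + 261 = -30 + 261 = 231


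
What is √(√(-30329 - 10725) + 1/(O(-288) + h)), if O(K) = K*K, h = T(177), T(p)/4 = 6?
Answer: √(20742 + 1720922256*I*√41054)/41484 ≈ 10.065 + 10.065*I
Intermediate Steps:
T(p) = 24 (T(p) = 4*6 = 24)
h = 24
O(K) = K²
√(√(-30329 - 10725) + 1/(O(-288) + h)) = √(√(-30329 - 10725) + 1/((-288)² + 24)) = √(√(-41054) + 1/(82944 + 24)) = √(I*√41054 + 1/82968) = √(1/82968 + I*√41054)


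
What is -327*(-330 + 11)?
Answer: 104313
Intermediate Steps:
-327*(-330 + 11) = -327*(-319) = 104313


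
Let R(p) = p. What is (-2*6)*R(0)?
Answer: 0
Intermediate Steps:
(-2*6)*R(0) = -2*6*0 = -12*0 = 0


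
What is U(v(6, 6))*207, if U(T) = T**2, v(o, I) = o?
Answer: 7452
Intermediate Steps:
U(v(6, 6))*207 = 6**2*207 = 36*207 = 7452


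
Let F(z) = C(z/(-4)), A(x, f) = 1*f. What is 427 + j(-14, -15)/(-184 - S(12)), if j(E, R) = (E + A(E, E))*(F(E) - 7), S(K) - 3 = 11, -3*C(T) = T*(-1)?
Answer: 126574/297 ≈ 426.18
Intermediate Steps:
A(x, f) = f
C(T) = T/3 (C(T) = -T*(-1)/3 = -(-1)*T/3 = T/3)
S(K) = 14 (S(K) = 3 + 11 = 14)
F(z) = -z/12 (F(z) = (z/(-4))/3 = (z*(-¼))/3 = (-z/4)/3 = -z/12)
j(E, R) = 2*E*(-7 - E/12) (j(E, R) = (E + E)*(-E/12 - 7) = (2*E)*(-7 - E/12) = 2*E*(-7 - E/12))
427 + j(-14, -15)/(-184 - S(12)) = 427 + ((⅙)*(-14)*(-84 - 1*(-14)))/(-184 - 1*14) = 427 + ((⅙)*(-14)*(-84 + 14))/(-184 - 14) = 427 + ((⅙)*(-14)*(-70))/(-198) = 427 + (490/3)*(-1/198) = 427 - 245/297 = 126574/297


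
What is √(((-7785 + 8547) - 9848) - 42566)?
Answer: 2*I*√12913 ≈ 227.27*I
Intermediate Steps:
√(((-7785 + 8547) - 9848) - 42566) = √((762 - 9848) - 42566) = √(-9086 - 42566) = √(-51652) = 2*I*√12913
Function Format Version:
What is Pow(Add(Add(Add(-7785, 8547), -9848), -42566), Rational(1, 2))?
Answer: Mul(2, I, Pow(12913, Rational(1, 2))) ≈ Mul(227.27, I)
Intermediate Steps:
Pow(Add(Add(Add(-7785, 8547), -9848), -42566), Rational(1, 2)) = Pow(Add(Add(762, -9848), -42566), Rational(1, 2)) = Pow(Add(-9086, -42566), Rational(1, 2)) = Pow(-51652, Rational(1, 2)) = Mul(2, I, Pow(12913, Rational(1, 2)))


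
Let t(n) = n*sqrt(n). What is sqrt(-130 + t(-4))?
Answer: sqrt(-130 - 8*I) ≈ 0.35066 - 11.407*I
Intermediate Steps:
t(n) = n**(3/2)
sqrt(-130 + t(-4)) = sqrt(-130 + (-4)**(3/2)) = sqrt(-130 - 8*I)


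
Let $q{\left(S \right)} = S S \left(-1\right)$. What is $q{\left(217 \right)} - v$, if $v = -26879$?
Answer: $-20210$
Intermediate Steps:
$q{\left(S \right)} = - S^{2}$ ($q{\left(S \right)} = S^{2} \left(-1\right) = - S^{2}$)
$q{\left(217 \right)} - v = - 217^{2} - -26879 = \left(-1\right) 47089 + 26879 = -47089 + 26879 = -20210$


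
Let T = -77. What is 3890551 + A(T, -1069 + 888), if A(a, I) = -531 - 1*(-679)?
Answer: 3890699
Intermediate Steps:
A(a, I) = 148 (A(a, I) = -531 + 679 = 148)
3890551 + A(T, -1069 + 888) = 3890551 + 148 = 3890699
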